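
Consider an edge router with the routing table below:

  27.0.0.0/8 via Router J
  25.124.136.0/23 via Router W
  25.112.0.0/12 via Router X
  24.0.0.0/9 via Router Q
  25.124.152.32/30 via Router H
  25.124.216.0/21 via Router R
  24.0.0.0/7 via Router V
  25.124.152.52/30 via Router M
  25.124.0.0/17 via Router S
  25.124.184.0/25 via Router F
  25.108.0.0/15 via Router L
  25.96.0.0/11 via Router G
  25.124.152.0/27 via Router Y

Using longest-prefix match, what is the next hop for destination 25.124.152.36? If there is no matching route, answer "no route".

Router X

Routes whose prefix contains 25.124.152.36:
  24.0.0.0/7 (24.0.0.0 - 25.255.255.255) -> Router V
  25.96.0.0/11 (25.96.0.0 - 25.127.255.255) -> Router G
  25.112.0.0/12 (25.112.0.0 - 25.127.255.255) -> Router X
More-specific entries that do NOT match:
  25.124.152.32/30 (25.124.152.32 - 25.124.152.35) does not contain 25.124.152.36
  25.124.152.52/30 (25.124.152.52 - 25.124.152.55) does not contain 25.124.152.36
  25.124.152.0/27 (25.124.152.0 - 25.124.152.31) does not contain 25.124.152.36
  25.124.184.0/25 (25.124.184.0 - 25.124.184.127) does not contain 25.124.152.36
  25.124.136.0/23 (25.124.136.0 - 25.124.137.255) does not contain 25.124.152.36
  25.124.216.0/21 (25.124.216.0 - 25.124.223.255) does not contain 25.124.152.36
  25.124.0.0/17 (25.124.0.0 - 25.124.127.255) does not contain 25.124.152.36
  25.108.0.0/15 (25.108.0.0 - 25.109.255.255) does not contain 25.124.152.36
Longest matching prefix is /12 -> next hop Router X.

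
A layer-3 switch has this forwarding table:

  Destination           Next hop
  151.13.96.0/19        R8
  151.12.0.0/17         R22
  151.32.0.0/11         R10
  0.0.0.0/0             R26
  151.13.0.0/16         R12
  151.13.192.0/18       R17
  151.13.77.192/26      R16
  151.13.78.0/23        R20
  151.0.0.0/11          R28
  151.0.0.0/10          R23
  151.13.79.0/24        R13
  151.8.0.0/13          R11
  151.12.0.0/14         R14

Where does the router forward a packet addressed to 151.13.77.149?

Routes whose prefix contains 151.13.77.149:
  0.0.0.0/0 (default, matches everything) -> R26
  151.0.0.0/10 (151.0.0.0 - 151.63.255.255) -> R23
  151.0.0.0/11 (151.0.0.0 - 151.31.255.255) -> R28
  151.8.0.0/13 (151.8.0.0 - 151.15.255.255) -> R11
  151.12.0.0/14 (151.12.0.0 - 151.15.255.255) -> R14
  151.13.0.0/16 (151.13.0.0 - 151.13.255.255) -> R12
More-specific entries that do NOT match:
  151.13.77.192/26 (151.13.77.192 - 151.13.77.255) does not contain 151.13.77.149
  151.13.79.0/24 (151.13.79.0 - 151.13.79.255) does not contain 151.13.77.149
  151.13.78.0/23 (151.13.78.0 - 151.13.79.255) does not contain 151.13.77.149
  151.13.96.0/19 (151.13.96.0 - 151.13.127.255) does not contain 151.13.77.149
  151.13.192.0/18 (151.13.192.0 - 151.13.255.255) does not contain 151.13.77.149
  151.12.0.0/17 (151.12.0.0 - 151.12.127.255) does not contain 151.13.77.149
Longest matching prefix is /16 -> next hop R12.

R12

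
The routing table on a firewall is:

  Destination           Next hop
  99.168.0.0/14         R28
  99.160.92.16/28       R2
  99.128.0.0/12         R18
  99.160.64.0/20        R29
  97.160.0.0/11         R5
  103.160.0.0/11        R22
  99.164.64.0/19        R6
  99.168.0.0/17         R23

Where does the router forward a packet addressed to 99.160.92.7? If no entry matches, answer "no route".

no route

No entry's prefix contains 99.160.92.7; there is no default route.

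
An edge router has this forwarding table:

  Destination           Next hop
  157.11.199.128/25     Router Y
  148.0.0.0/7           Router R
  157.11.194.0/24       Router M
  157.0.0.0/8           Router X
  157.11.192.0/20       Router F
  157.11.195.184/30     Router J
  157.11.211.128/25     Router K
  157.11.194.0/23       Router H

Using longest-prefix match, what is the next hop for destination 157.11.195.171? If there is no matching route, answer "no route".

Routes whose prefix contains 157.11.195.171:
  157.0.0.0/8 (157.0.0.0 - 157.255.255.255) -> Router X
  157.11.192.0/20 (157.11.192.0 - 157.11.207.255) -> Router F
  157.11.194.0/23 (157.11.194.0 - 157.11.195.255) -> Router H
More-specific entries that do NOT match:
  157.11.195.184/30 (157.11.195.184 - 157.11.195.187) does not contain 157.11.195.171
  157.11.199.128/25 (157.11.199.128 - 157.11.199.255) does not contain 157.11.195.171
  157.11.211.128/25 (157.11.211.128 - 157.11.211.255) does not contain 157.11.195.171
  157.11.194.0/24 (157.11.194.0 - 157.11.194.255) does not contain 157.11.195.171
Longest matching prefix is /23 -> next hop Router H.

Router H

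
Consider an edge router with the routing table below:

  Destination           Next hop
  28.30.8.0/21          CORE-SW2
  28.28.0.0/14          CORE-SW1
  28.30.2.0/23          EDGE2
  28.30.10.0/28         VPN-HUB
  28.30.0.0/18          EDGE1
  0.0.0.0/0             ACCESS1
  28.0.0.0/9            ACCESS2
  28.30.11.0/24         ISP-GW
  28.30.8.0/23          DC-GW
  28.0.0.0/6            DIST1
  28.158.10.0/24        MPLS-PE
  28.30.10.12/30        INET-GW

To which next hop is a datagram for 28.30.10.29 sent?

Routes whose prefix contains 28.30.10.29:
  0.0.0.0/0 (default, matches everything) -> ACCESS1
  28.0.0.0/6 (28.0.0.0 - 31.255.255.255) -> DIST1
  28.0.0.0/9 (28.0.0.0 - 28.127.255.255) -> ACCESS2
  28.28.0.0/14 (28.28.0.0 - 28.31.255.255) -> CORE-SW1
  28.30.0.0/18 (28.30.0.0 - 28.30.63.255) -> EDGE1
  28.30.8.0/21 (28.30.8.0 - 28.30.15.255) -> CORE-SW2
More-specific entries that do NOT match:
  28.30.10.12/30 (28.30.10.12 - 28.30.10.15) does not contain 28.30.10.29
  28.30.10.0/28 (28.30.10.0 - 28.30.10.15) does not contain 28.30.10.29
  28.30.11.0/24 (28.30.11.0 - 28.30.11.255) does not contain 28.30.10.29
  28.158.10.0/24 (28.158.10.0 - 28.158.10.255) does not contain 28.30.10.29
  28.30.2.0/23 (28.30.2.0 - 28.30.3.255) does not contain 28.30.10.29
  28.30.8.0/23 (28.30.8.0 - 28.30.9.255) does not contain 28.30.10.29
Longest matching prefix is /21 -> next hop CORE-SW2.

CORE-SW2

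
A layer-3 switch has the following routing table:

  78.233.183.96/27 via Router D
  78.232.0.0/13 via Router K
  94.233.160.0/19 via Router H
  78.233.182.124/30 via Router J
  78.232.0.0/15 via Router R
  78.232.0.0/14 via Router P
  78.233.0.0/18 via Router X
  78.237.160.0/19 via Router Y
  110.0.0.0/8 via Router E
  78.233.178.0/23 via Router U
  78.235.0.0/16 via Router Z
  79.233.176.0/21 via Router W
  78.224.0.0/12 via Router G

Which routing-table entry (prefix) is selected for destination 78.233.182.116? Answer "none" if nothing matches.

Entries matching 78.233.182.116:
  78.224.0.0/12 (78.224.0.0 - 78.239.255.255)
  78.232.0.0/13 (78.232.0.0 - 78.239.255.255)
  78.232.0.0/14 (78.232.0.0 - 78.235.255.255)
  78.232.0.0/15 (78.232.0.0 - 78.233.255.255)
Most specific is 78.232.0.0/15.

78.232.0.0/15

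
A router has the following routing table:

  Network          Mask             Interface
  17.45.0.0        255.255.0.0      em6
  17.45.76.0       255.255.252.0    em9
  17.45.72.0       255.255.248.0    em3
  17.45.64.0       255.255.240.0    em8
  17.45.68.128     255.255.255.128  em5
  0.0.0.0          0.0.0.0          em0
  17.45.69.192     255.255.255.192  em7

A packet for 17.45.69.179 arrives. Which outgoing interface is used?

em8

Routes whose prefix contains 17.45.69.179:
  0.0.0.0/0 (default, matches everything) -> em0
  17.45.0.0/16 (17.45.0.0 - 17.45.255.255) -> em6
  17.45.64.0/20 (17.45.64.0 - 17.45.79.255) -> em8
More-specific entries that do NOT match:
  17.45.69.192/26 (17.45.69.192 - 17.45.69.255) does not contain 17.45.69.179
  17.45.68.128/25 (17.45.68.128 - 17.45.68.255) does not contain 17.45.69.179
  17.45.76.0/22 (17.45.76.0 - 17.45.79.255) does not contain 17.45.69.179
  17.45.72.0/21 (17.45.72.0 - 17.45.79.255) does not contain 17.45.69.179
Longest matching prefix is /20 -> interface em8.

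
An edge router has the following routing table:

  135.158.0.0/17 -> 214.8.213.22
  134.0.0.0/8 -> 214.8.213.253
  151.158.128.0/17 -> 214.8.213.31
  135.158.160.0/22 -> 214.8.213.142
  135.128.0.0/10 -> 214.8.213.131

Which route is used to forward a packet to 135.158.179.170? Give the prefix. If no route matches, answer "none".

135.128.0.0/10

Entries matching 135.158.179.170:
  135.128.0.0/10 (135.128.0.0 - 135.191.255.255)
Most specific is 135.128.0.0/10.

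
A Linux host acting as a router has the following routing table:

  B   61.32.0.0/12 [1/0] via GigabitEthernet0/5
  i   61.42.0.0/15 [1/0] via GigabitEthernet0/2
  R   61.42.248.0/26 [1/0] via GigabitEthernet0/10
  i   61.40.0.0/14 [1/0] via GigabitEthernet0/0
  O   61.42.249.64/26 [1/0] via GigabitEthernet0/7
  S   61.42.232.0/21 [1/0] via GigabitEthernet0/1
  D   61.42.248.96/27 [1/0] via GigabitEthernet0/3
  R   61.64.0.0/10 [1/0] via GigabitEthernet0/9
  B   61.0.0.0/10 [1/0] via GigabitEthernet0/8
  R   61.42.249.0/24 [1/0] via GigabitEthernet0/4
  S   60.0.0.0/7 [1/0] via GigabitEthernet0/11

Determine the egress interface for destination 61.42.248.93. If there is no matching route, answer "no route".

GigabitEthernet0/2

Routes whose prefix contains 61.42.248.93:
  60.0.0.0/7 (60.0.0.0 - 61.255.255.255) -> GigabitEthernet0/11
  61.0.0.0/10 (61.0.0.0 - 61.63.255.255) -> GigabitEthernet0/8
  61.32.0.0/12 (61.32.0.0 - 61.47.255.255) -> GigabitEthernet0/5
  61.40.0.0/14 (61.40.0.0 - 61.43.255.255) -> GigabitEthernet0/0
  61.42.0.0/15 (61.42.0.0 - 61.43.255.255) -> GigabitEthernet0/2
More-specific entries that do NOT match:
  61.42.248.96/27 (61.42.248.96 - 61.42.248.127) does not contain 61.42.248.93
  61.42.248.0/26 (61.42.248.0 - 61.42.248.63) does not contain 61.42.248.93
  61.42.249.64/26 (61.42.249.64 - 61.42.249.127) does not contain 61.42.248.93
  61.42.249.0/24 (61.42.249.0 - 61.42.249.255) does not contain 61.42.248.93
  61.42.232.0/21 (61.42.232.0 - 61.42.239.255) does not contain 61.42.248.93
Longest matching prefix is /15 -> interface GigabitEthernet0/2.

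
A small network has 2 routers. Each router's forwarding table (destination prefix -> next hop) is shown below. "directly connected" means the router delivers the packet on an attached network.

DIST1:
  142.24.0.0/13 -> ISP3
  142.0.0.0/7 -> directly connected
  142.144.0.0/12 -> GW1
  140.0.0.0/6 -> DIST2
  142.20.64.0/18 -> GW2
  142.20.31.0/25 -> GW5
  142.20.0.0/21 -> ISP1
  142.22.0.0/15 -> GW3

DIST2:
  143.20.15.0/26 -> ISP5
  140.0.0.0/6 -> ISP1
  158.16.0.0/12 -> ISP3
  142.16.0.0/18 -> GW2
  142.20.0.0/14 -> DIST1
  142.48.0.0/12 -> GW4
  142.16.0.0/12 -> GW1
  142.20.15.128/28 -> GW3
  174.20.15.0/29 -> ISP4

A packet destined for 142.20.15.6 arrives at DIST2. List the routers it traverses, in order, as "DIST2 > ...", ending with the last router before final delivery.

DIST2 > DIST1

At DIST2: longest match for 142.20.15.6 is 142.20.0.0/14 -> DIST1
At DIST1: longest match for 142.20.15.6 is 142.0.0.0/7 -> directly connected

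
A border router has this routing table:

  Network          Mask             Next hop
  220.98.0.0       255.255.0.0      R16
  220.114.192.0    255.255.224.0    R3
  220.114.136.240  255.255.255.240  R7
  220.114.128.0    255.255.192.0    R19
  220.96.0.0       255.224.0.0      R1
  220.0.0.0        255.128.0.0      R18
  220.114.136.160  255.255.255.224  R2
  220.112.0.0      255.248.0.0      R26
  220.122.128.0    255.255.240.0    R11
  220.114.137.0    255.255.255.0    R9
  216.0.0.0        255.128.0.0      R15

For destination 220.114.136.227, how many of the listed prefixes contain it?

Prefixes containing 220.114.136.227:
  220.0.0.0/9 (220.0.0.0 - 220.127.255.255)
  220.96.0.0/11 (220.96.0.0 - 220.127.255.255)
  220.112.0.0/13 (220.112.0.0 - 220.119.255.255)
  220.114.128.0/18 (220.114.128.0 - 220.114.191.255)
Total matching entries: 4.

4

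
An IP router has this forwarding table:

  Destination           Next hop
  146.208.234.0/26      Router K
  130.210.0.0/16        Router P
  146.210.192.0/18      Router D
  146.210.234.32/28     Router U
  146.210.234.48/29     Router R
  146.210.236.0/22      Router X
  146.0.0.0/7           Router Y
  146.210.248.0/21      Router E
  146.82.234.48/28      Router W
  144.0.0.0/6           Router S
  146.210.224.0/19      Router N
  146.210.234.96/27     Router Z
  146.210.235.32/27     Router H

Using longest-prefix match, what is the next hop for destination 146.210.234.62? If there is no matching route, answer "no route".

Router N

Routes whose prefix contains 146.210.234.62:
  144.0.0.0/6 (144.0.0.0 - 147.255.255.255) -> Router S
  146.0.0.0/7 (146.0.0.0 - 147.255.255.255) -> Router Y
  146.210.192.0/18 (146.210.192.0 - 146.210.255.255) -> Router D
  146.210.224.0/19 (146.210.224.0 - 146.210.255.255) -> Router N
More-specific entries that do NOT match:
  146.210.234.48/29 (146.210.234.48 - 146.210.234.55) does not contain 146.210.234.62
  146.210.234.32/28 (146.210.234.32 - 146.210.234.47) does not contain 146.210.234.62
  146.82.234.48/28 (146.82.234.48 - 146.82.234.63) does not contain 146.210.234.62
  146.210.234.96/27 (146.210.234.96 - 146.210.234.127) does not contain 146.210.234.62
  146.210.235.32/27 (146.210.235.32 - 146.210.235.63) does not contain 146.210.234.62
  146.208.234.0/26 (146.208.234.0 - 146.208.234.63) does not contain 146.210.234.62
  146.210.236.0/22 (146.210.236.0 - 146.210.239.255) does not contain 146.210.234.62
  146.210.248.0/21 (146.210.248.0 - 146.210.255.255) does not contain 146.210.234.62
Longest matching prefix is /19 -> next hop Router N.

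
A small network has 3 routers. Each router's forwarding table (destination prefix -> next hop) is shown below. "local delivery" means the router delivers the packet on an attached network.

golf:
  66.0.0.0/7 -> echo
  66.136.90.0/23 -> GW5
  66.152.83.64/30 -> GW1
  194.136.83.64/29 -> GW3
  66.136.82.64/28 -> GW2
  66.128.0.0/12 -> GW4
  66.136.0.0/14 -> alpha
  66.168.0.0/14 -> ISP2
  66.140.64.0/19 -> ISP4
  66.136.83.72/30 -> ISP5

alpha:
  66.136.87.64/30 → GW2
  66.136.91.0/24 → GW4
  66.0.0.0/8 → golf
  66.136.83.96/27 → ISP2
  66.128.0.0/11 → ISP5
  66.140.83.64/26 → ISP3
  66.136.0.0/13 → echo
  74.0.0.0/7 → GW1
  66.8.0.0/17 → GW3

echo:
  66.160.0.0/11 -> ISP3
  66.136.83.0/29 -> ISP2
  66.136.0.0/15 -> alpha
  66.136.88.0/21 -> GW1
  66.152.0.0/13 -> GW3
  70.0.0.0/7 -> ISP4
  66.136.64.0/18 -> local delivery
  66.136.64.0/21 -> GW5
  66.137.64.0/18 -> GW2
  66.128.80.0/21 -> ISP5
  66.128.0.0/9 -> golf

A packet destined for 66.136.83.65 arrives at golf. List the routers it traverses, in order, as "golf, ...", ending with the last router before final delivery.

At golf: longest match for 66.136.83.65 is 66.136.0.0/14 -> alpha
At alpha: longest match for 66.136.83.65 is 66.136.0.0/13 -> echo
At echo: longest match for 66.136.83.65 is 66.136.64.0/18 -> local delivery

golf, alpha, echo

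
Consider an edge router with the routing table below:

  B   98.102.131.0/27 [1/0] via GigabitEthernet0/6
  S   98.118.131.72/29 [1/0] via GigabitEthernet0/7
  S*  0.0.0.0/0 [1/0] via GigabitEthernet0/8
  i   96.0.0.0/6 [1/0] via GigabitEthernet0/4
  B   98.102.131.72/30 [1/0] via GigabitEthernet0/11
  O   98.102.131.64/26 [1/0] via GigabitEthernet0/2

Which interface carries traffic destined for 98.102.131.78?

GigabitEthernet0/2

Routes whose prefix contains 98.102.131.78:
  0.0.0.0/0 (default, matches everything) -> GigabitEthernet0/8
  96.0.0.0/6 (96.0.0.0 - 99.255.255.255) -> GigabitEthernet0/4
  98.102.131.64/26 (98.102.131.64 - 98.102.131.127) -> GigabitEthernet0/2
More-specific entries that do NOT match:
  98.102.131.72/30 (98.102.131.72 - 98.102.131.75) does not contain 98.102.131.78
  98.118.131.72/29 (98.118.131.72 - 98.118.131.79) does not contain 98.102.131.78
  98.102.131.0/27 (98.102.131.0 - 98.102.131.31) does not contain 98.102.131.78
Longest matching prefix is /26 -> interface GigabitEthernet0/2.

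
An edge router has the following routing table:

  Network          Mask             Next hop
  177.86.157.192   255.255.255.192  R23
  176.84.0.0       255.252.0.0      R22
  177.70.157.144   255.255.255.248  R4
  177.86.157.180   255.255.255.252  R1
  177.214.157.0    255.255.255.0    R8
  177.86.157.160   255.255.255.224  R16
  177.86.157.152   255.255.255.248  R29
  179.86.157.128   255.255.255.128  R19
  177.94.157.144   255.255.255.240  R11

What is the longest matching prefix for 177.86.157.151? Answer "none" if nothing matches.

177.86.157.151 is outside every listed prefix and there is no default route.

none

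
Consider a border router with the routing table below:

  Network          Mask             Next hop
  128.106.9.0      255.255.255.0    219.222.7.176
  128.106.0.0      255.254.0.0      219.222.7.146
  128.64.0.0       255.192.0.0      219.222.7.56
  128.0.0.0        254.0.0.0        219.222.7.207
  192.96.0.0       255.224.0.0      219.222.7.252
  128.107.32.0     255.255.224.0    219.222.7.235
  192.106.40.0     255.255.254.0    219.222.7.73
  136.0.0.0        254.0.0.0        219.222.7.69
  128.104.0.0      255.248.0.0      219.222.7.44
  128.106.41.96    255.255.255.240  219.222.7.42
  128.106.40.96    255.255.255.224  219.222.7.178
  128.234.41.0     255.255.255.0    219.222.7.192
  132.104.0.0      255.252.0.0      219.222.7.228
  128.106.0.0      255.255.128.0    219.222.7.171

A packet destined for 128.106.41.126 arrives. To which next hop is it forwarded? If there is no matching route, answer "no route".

219.222.7.171

Routes whose prefix contains 128.106.41.126:
  128.0.0.0/7 (128.0.0.0 - 129.255.255.255) -> 219.222.7.207
  128.64.0.0/10 (128.64.0.0 - 128.127.255.255) -> 219.222.7.56
  128.104.0.0/13 (128.104.0.0 - 128.111.255.255) -> 219.222.7.44
  128.106.0.0/15 (128.106.0.0 - 128.107.255.255) -> 219.222.7.146
  128.106.0.0/17 (128.106.0.0 - 128.106.127.255) -> 219.222.7.171
More-specific entries that do NOT match:
  128.106.41.96/28 (128.106.41.96 - 128.106.41.111) does not contain 128.106.41.126
  128.106.40.96/27 (128.106.40.96 - 128.106.40.127) does not contain 128.106.41.126
  128.106.9.0/24 (128.106.9.0 - 128.106.9.255) does not contain 128.106.41.126
  128.234.41.0/24 (128.234.41.0 - 128.234.41.255) does not contain 128.106.41.126
  192.106.40.0/23 (192.106.40.0 - 192.106.41.255) does not contain 128.106.41.126
  128.107.32.0/19 (128.107.32.0 - 128.107.63.255) does not contain 128.106.41.126
Longest matching prefix is /17 -> next hop 219.222.7.171.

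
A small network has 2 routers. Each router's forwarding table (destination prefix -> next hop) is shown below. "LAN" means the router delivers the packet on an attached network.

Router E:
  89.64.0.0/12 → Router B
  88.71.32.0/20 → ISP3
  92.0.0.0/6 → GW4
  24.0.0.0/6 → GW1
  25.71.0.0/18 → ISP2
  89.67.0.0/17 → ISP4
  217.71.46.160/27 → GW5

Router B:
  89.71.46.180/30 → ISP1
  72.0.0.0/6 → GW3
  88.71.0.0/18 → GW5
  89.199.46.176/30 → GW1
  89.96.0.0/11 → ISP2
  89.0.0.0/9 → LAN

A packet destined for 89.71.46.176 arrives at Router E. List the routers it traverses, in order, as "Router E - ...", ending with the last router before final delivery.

At Router E: longest match for 89.71.46.176 is 89.64.0.0/12 -> Router B
At Router B: longest match for 89.71.46.176 is 89.0.0.0/9 -> LAN

Router E - Router B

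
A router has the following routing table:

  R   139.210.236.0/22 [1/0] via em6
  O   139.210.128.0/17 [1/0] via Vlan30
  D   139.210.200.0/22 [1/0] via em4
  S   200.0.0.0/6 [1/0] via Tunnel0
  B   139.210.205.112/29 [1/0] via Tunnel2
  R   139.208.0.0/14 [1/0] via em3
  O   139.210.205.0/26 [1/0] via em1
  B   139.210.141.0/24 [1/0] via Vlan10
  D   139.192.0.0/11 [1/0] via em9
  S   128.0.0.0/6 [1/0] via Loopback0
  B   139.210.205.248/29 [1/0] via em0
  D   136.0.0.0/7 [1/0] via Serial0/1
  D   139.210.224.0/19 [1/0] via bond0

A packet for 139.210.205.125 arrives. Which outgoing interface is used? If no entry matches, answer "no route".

Vlan30

Routes whose prefix contains 139.210.205.125:
  139.192.0.0/11 (139.192.0.0 - 139.223.255.255) -> em9
  139.208.0.0/14 (139.208.0.0 - 139.211.255.255) -> em3
  139.210.128.0/17 (139.210.128.0 - 139.210.255.255) -> Vlan30
More-specific entries that do NOT match:
  139.210.205.112/29 (139.210.205.112 - 139.210.205.119) does not contain 139.210.205.125
  139.210.205.248/29 (139.210.205.248 - 139.210.205.255) does not contain 139.210.205.125
  139.210.205.0/26 (139.210.205.0 - 139.210.205.63) does not contain 139.210.205.125
  139.210.141.0/24 (139.210.141.0 - 139.210.141.255) does not contain 139.210.205.125
  139.210.236.0/22 (139.210.236.0 - 139.210.239.255) does not contain 139.210.205.125
  139.210.200.0/22 (139.210.200.0 - 139.210.203.255) does not contain 139.210.205.125
  139.210.224.0/19 (139.210.224.0 - 139.210.255.255) does not contain 139.210.205.125
Longest matching prefix is /17 -> interface Vlan30.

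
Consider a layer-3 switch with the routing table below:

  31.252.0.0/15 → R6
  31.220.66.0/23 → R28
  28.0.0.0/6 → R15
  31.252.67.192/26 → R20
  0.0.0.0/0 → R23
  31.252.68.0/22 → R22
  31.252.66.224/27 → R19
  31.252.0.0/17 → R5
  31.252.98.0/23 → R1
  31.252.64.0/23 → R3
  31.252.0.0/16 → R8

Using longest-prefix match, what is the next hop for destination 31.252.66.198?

R5

Routes whose prefix contains 31.252.66.198:
  0.0.0.0/0 (default, matches everything) -> R23
  28.0.0.0/6 (28.0.0.0 - 31.255.255.255) -> R15
  31.252.0.0/15 (31.252.0.0 - 31.253.255.255) -> R6
  31.252.0.0/16 (31.252.0.0 - 31.252.255.255) -> R8
  31.252.0.0/17 (31.252.0.0 - 31.252.127.255) -> R5
More-specific entries that do NOT match:
  31.252.66.224/27 (31.252.66.224 - 31.252.66.255) does not contain 31.252.66.198
  31.252.67.192/26 (31.252.67.192 - 31.252.67.255) does not contain 31.252.66.198
  31.220.66.0/23 (31.220.66.0 - 31.220.67.255) does not contain 31.252.66.198
  31.252.98.0/23 (31.252.98.0 - 31.252.99.255) does not contain 31.252.66.198
  31.252.64.0/23 (31.252.64.0 - 31.252.65.255) does not contain 31.252.66.198
  31.252.68.0/22 (31.252.68.0 - 31.252.71.255) does not contain 31.252.66.198
Longest matching prefix is /17 -> next hop R5.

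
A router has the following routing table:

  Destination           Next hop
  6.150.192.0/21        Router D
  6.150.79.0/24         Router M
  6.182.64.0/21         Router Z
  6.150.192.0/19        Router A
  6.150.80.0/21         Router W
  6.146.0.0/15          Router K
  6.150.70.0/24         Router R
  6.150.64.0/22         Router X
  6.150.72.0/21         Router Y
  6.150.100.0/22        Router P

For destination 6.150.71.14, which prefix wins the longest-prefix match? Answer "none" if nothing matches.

none

6.150.71.14 is outside every listed prefix and there is no default route.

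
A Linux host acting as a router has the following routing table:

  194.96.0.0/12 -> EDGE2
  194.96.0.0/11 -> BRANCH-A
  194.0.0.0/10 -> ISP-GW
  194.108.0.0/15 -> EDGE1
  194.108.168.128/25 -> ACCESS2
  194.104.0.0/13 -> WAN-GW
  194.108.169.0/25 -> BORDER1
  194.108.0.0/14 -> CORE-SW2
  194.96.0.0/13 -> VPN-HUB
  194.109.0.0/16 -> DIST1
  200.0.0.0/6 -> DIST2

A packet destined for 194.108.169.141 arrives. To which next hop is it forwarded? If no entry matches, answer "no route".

Routes whose prefix contains 194.108.169.141:
  194.96.0.0/11 (194.96.0.0 - 194.127.255.255) -> BRANCH-A
  194.96.0.0/12 (194.96.0.0 - 194.111.255.255) -> EDGE2
  194.104.0.0/13 (194.104.0.0 - 194.111.255.255) -> WAN-GW
  194.108.0.0/14 (194.108.0.0 - 194.111.255.255) -> CORE-SW2
  194.108.0.0/15 (194.108.0.0 - 194.109.255.255) -> EDGE1
More-specific entries that do NOT match:
  194.108.168.128/25 (194.108.168.128 - 194.108.168.255) does not contain 194.108.169.141
  194.108.169.0/25 (194.108.169.0 - 194.108.169.127) does not contain 194.108.169.141
  194.109.0.0/16 (194.109.0.0 - 194.109.255.255) does not contain 194.108.169.141
Longest matching prefix is /15 -> next hop EDGE1.

EDGE1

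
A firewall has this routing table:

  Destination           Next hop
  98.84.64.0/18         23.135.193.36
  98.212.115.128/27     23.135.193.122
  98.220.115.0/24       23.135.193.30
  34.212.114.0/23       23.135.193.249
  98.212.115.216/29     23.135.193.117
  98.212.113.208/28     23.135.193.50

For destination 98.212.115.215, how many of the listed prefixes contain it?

No listed prefix contains 98.212.115.215.
Total matching entries: 0.

0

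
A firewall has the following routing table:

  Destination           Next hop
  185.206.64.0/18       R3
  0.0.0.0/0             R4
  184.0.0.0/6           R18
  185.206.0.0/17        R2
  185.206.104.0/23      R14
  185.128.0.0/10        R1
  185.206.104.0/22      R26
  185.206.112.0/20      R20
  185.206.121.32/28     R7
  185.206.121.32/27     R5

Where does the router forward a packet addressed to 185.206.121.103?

R20

Routes whose prefix contains 185.206.121.103:
  0.0.0.0/0 (default, matches everything) -> R4
  184.0.0.0/6 (184.0.0.0 - 187.255.255.255) -> R18
  185.206.0.0/17 (185.206.0.0 - 185.206.127.255) -> R2
  185.206.64.0/18 (185.206.64.0 - 185.206.127.255) -> R3
  185.206.112.0/20 (185.206.112.0 - 185.206.127.255) -> R20
More-specific entries that do NOT match:
  185.206.121.32/28 (185.206.121.32 - 185.206.121.47) does not contain 185.206.121.103
  185.206.121.32/27 (185.206.121.32 - 185.206.121.63) does not contain 185.206.121.103
  185.206.104.0/23 (185.206.104.0 - 185.206.105.255) does not contain 185.206.121.103
  185.206.104.0/22 (185.206.104.0 - 185.206.107.255) does not contain 185.206.121.103
Longest matching prefix is /20 -> next hop R20.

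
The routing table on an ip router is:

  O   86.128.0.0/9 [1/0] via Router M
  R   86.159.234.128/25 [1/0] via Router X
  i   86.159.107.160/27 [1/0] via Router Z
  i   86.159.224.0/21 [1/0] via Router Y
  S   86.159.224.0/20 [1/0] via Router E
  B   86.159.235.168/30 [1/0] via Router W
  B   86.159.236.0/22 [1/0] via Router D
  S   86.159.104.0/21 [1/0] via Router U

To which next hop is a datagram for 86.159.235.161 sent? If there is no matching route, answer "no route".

Routes whose prefix contains 86.159.235.161:
  86.128.0.0/9 (86.128.0.0 - 86.255.255.255) -> Router M
  86.159.224.0/20 (86.159.224.0 - 86.159.239.255) -> Router E
More-specific entries that do NOT match:
  86.159.235.168/30 (86.159.235.168 - 86.159.235.171) does not contain 86.159.235.161
  86.159.107.160/27 (86.159.107.160 - 86.159.107.191) does not contain 86.159.235.161
  86.159.234.128/25 (86.159.234.128 - 86.159.234.255) does not contain 86.159.235.161
  86.159.236.0/22 (86.159.236.0 - 86.159.239.255) does not contain 86.159.235.161
  86.159.224.0/21 (86.159.224.0 - 86.159.231.255) does not contain 86.159.235.161
  86.159.104.0/21 (86.159.104.0 - 86.159.111.255) does not contain 86.159.235.161
Longest matching prefix is /20 -> next hop Router E.

Router E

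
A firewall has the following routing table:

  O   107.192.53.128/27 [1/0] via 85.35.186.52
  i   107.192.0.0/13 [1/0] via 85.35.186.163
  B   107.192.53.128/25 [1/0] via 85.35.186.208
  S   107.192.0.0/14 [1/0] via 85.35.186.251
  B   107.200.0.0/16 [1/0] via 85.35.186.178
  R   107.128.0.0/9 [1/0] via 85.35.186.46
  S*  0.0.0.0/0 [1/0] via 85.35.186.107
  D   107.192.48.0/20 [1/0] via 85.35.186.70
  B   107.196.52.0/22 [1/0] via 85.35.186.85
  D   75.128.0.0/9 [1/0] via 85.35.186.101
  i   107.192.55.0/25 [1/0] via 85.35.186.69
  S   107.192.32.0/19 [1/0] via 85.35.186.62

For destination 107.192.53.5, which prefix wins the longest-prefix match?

Entries matching 107.192.53.5:
  0.0.0.0/0 (default, matches everything)
  107.128.0.0/9 (107.128.0.0 - 107.255.255.255)
  107.192.0.0/13 (107.192.0.0 - 107.199.255.255)
  107.192.0.0/14 (107.192.0.0 - 107.195.255.255)
  107.192.32.0/19 (107.192.32.0 - 107.192.63.255)
  107.192.48.0/20 (107.192.48.0 - 107.192.63.255)
Most specific is 107.192.48.0/20.

107.192.48.0/20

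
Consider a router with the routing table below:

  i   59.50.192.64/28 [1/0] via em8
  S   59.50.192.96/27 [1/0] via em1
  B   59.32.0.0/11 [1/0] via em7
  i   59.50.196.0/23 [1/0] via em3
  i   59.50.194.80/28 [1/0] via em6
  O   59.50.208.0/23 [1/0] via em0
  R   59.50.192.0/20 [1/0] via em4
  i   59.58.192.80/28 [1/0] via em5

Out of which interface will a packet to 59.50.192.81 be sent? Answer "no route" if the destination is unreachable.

em4

Routes whose prefix contains 59.50.192.81:
  59.32.0.0/11 (59.32.0.0 - 59.63.255.255) -> em7
  59.50.192.0/20 (59.50.192.0 - 59.50.207.255) -> em4
More-specific entries that do NOT match:
  59.50.192.64/28 (59.50.192.64 - 59.50.192.79) does not contain 59.50.192.81
  59.50.194.80/28 (59.50.194.80 - 59.50.194.95) does not contain 59.50.192.81
  59.58.192.80/28 (59.58.192.80 - 59.58.192.95) does not contain 59.50.192.81
  59.50.192.96/27 (59.50.192.96 - 59.50.192.127) does not contain 59.50.192.81
  59.50.196.0/23 (59.50.196.0 - 59.50.197.255) does not contain 59.50.192.81
  59.50.208.0/23 (59.50.208.0 - 59.50.209.255) does not contain 59.50.192.81
Longest matching prefix is /20 -> interface em4.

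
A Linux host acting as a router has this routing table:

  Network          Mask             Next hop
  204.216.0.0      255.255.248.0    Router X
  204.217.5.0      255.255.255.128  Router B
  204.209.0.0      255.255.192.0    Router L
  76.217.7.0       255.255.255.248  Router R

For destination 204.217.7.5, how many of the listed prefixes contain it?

No listed prefix contains 204.217.7.5.
Total matching entries: 0.

0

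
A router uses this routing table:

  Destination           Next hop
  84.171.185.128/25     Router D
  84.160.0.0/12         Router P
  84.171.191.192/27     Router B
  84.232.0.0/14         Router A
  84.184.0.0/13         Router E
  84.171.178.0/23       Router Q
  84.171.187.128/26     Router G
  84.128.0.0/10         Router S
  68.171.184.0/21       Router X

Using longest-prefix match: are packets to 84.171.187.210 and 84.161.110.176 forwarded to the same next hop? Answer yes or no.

84.171.187.210: longest match 84.160.0.0/12 -> Router P
84.161.110.176: longest match 84.160.0.0/12 -> Router P

yes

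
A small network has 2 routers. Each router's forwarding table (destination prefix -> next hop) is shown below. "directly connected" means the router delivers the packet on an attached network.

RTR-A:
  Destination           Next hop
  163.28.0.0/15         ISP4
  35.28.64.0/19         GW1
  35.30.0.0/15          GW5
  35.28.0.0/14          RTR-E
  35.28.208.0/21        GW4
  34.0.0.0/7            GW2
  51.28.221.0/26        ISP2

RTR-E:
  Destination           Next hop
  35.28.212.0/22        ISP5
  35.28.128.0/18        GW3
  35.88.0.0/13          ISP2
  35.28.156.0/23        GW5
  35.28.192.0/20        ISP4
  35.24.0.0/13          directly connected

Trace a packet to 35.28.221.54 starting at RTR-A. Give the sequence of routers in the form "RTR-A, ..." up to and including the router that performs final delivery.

RTR-A, RTR-E

At RTR-A: longest match for 35.28.221.54 is 35.28.0.0/14 -> RTR-E
At RTR-E: longest match for 35.28.221.54 is 35.24.0.0/13 -> directly connected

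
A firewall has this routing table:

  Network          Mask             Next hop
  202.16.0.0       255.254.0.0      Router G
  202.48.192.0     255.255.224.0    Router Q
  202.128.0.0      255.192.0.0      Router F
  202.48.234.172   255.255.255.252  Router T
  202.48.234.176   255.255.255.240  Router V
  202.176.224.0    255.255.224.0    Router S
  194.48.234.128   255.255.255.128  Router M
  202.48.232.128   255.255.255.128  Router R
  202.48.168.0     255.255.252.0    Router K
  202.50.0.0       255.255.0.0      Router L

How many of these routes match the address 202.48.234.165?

0

No listed prefix contains 202.48.234.165.
Total matching entries: 0.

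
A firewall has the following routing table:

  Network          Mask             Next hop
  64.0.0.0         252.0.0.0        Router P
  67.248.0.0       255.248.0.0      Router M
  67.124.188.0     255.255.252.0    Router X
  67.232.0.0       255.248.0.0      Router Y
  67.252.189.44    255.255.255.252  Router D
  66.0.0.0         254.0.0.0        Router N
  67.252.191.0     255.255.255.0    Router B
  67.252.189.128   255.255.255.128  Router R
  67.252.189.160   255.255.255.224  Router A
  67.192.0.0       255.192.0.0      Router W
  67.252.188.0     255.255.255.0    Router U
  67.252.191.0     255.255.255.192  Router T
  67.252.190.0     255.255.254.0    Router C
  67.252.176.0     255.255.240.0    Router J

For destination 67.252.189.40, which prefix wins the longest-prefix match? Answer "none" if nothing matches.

67.252.176.0/20

Entries matching 67.252.189.40:
  64.0.0.0/6 (64.0.0.0 - 67.255.255.255)
  66.0.0.0/7 (66.0.0.0 - 67.255.255.255)
  67.192.0.0/10 (67.192.0.0 - 67.255.255.255)
  67.248.0.0/13 (67.248.0.0 - 67.255.255.255)
  67.252.176.0/20 (67.252.176.0 - 67.252.191.255)
Most specific is 67.252.176.0/20.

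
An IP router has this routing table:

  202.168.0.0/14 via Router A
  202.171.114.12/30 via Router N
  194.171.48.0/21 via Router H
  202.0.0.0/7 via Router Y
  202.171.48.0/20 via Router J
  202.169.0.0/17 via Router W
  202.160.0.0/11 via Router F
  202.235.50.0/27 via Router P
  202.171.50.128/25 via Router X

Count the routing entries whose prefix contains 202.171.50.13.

4

Prefixes containing 202.171.50.13:
  202.0.0.0/7 (202.0.0.0 - 203.255.255.255)
  202.160.0.0/11 (202.160.0.0 - 202.191.255.255)
  202.168.0.0/14 (202.168.0.0 - 202.171.255.255)
  202.171.48.0/20 (202.171.48.0 - 202.171.63.255)
Total matching entries: 4.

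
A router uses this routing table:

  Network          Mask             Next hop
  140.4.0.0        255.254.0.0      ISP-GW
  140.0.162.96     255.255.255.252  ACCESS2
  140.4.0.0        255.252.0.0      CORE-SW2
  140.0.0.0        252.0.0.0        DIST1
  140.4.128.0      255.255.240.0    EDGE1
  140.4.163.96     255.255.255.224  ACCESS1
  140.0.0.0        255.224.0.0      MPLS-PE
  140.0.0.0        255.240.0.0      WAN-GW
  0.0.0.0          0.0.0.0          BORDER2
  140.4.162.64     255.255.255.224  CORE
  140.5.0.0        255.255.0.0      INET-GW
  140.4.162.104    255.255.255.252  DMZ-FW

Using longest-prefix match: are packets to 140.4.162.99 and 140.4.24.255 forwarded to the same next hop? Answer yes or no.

yes

140.4.162.99: longest match 140.4.0.0/15 -> ISP-GW
140.4.24.255: longest match 140.4.0.0/15 -> ISP-GW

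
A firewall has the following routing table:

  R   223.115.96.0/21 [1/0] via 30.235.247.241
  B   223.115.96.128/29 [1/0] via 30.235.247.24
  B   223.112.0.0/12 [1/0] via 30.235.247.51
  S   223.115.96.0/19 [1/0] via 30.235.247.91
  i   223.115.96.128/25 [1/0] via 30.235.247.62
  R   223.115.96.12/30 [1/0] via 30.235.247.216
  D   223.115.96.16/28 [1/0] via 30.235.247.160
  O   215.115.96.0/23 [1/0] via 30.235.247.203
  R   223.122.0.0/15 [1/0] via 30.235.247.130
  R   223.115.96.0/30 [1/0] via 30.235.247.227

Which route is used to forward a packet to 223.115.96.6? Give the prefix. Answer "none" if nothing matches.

Entries matching 223.115.96.6:
  223.112.0.0/12 (223.112.0.0 - 223.127.255.255)
  223.115.96.0/19 (223.115.96.0 - 223.115.127.255)
  223.115.96.0/21 (223.115.96.0 - 223.115.103.255)
Most specific is 223.115.96.0/21.

223.115.96.0/21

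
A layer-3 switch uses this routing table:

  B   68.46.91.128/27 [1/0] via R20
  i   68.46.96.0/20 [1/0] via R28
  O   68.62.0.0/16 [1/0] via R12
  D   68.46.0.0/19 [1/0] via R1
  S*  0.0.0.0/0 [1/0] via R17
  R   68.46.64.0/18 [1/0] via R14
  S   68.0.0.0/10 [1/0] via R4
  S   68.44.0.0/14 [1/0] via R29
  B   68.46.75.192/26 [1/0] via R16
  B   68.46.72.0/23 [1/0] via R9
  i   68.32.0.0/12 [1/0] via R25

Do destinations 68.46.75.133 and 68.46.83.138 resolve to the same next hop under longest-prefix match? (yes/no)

yes

68.46.75.133: longest match 68.46.64.0/18 -> R14
68.46.83.138: longest match 68.46.64.0/18 -> R14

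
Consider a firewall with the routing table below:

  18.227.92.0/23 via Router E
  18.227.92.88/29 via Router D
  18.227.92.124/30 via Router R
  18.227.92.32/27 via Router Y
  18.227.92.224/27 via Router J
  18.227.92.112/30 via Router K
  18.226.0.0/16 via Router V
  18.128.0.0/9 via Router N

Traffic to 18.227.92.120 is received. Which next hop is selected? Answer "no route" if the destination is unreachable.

Routes whose prefix contains 18.227.92.120:
  18.128.0.0/9 (18.128.0.0 - 18.255.255.255) -> Router N
  18.227.92.0/23 (18.227.92.0 - 18.227.93.255) -> Router E
More-specific entries that do NOT match:
  18.227.92.124/30 (18.227.92.124 - 18.227.92.127) does not contain 18.227.92.120
  18.227.92.112/30 (18.227.92.112 - 18.227.92.115) does not contain 18.227.92.120
  18.227.92.88/29 (18.227.92.88 - 18.227.92.95) does not contain 18.227.92.120
  18.227.92.32/27 (18.227.92.32 - 18.227.92.63) does not contain 18.227.92.120
  18.227.92.224/27 (18.227.92.224 - 18.227.92.255) does not contain 18.227.92.120
Longest matching prefix is /23 -> next hop Router E.

Router E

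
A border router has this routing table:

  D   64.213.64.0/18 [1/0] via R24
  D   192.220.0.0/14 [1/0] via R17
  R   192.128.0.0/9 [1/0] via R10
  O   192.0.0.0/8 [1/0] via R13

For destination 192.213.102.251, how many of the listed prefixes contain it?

Prefixes containing 192.213.102.251:
  192.0.0.0/8 (192.0.0.0 - 192.255.255.255)
  192.128.0.0/9 (192.128.0.0 - 192.255.255.255)
Total matching entries: 2.

2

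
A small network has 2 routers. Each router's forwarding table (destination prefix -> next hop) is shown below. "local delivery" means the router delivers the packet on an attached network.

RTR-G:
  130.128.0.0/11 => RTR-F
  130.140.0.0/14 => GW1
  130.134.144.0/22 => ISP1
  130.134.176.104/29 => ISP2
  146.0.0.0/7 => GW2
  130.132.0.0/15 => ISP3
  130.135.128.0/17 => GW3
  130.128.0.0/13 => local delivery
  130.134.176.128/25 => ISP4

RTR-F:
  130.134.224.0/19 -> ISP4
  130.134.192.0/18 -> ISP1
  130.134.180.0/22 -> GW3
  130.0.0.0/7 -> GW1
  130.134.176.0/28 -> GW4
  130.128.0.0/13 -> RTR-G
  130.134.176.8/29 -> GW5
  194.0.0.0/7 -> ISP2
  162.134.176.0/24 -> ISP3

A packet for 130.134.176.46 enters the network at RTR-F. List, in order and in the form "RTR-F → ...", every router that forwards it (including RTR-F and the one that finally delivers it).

RTR-F → RTR-G

At RTR-F: longest match for 130.134.176.46 is 130.128.0.0/13 -> RTR-G
At RTR-G: longest match for 130.134.176.46 is 130.128.0.0/13 -> local delivery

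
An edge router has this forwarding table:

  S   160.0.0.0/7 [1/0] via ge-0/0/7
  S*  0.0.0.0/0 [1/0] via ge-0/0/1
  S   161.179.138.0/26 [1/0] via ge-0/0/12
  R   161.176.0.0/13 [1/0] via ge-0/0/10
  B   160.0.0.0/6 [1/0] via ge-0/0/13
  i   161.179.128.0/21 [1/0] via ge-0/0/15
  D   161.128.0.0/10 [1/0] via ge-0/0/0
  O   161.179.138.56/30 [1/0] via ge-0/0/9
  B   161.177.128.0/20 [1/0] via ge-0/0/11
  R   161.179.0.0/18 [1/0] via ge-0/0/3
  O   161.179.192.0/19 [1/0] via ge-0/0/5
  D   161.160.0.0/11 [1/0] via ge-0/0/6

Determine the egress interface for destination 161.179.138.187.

Routes whose prefix contains 161.179.138.187:
  0.0.0.0/0 (default, matches everything) -> ge-0/0/1
  160.0.0.0/6 (160.0.0.0 - 163.255.255.255) -> ge-0/0/13
  160.0.0.0/7 (160.0.0.0 - 161.255.255.255) -> ge-0/0/7
  161.128.0.0/10 (161.128.0.0 - 161.191.255.255) -> ge-0/0/0
  161.160.0.0/11 (161.160.0.0 - 161.191.255.255) -> ge-0/0/6
  161.176.0.0/13 (161.176.0.0 - 161.183.255.255) -> ge-0/0/10
More-specific entries that do NOT match:
  161.179.138.56/30 (161.179.138.56 - 161.179.138.59) does not contain 161.179.138.187
  161.179.138.0/26 (161.179.138.0 - 161.179.138.63) does not contain 161.179.138.187
  161.179.128.0/21 (161.179.128.0 - 161.179.135.255) does not contain 161.179.138.187
  161.177.128.0/20 (161.177.128.0 - 161.177.143.255) does not contain 161.179.138.187
  161.179.192.0/19 (161.179.192.0 - 161.179.223.255) does not contain 161.179.138.187
  161.179.0.0/18 (161.179.0.0 - 161.179.63.255) does not contain 161.179.138.187
Longest matching prefix is /13 -> interface ge-0/0/10.

ge-0/0/10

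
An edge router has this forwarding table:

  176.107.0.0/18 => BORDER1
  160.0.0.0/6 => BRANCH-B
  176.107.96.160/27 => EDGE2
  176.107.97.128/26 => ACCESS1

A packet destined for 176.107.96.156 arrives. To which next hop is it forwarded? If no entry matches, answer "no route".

no route

No entry's prefix contains 176.107.96.156; there is no default route.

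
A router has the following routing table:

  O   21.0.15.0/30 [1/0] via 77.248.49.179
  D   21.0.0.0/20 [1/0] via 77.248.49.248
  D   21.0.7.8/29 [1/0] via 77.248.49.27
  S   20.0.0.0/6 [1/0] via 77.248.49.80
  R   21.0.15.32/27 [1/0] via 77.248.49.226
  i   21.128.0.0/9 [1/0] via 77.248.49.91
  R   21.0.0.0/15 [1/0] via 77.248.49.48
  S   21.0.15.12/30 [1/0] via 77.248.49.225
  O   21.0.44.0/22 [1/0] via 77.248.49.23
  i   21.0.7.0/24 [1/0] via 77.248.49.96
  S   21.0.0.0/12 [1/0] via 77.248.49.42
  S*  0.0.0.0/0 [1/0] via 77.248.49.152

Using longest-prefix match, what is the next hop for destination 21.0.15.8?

77.248.49.248

Routes whose prefix contains 21.0.15.8:
  0.0.0.0/0 (default, matches everything) -> 77.248.49.152
  20.0.0.0/6 (20.0.0.0 - 23.255.255.255) -> 77.248.49.80
  21.0.0.0/12 (21.0.0.0 - 21.15.255.255) -> 77.248.49.42
  21.0.0.0/15 (21.0.0.0 - 21.1.255.255) -> 77.248.49.48
  21.0.0.0/20 (21.0.0.0 - 21.0.15.255) -> 77.248.49.248
More-specific entries that do NOT match:
  21.0.15.0/30 (21.0.15.0 - 21.0.15.3) does not contain 21.0.15.8
  21.0.15.12/30 (21.0.15.12 - 21.0.15.15) does not contain 21.0.15.8
  21.0.7.8/29 (21.0.7.8 - 21.0.7.15) does not contain 21.0.15.8
  21.0.15.32/27 (21.0.15.32 - 21.0.15.63) does not contain 21.0.15.8
  21.0.7.0/24 (21.0.7.0 - 21.0.7.255) does not contain 21.0.15.8
  21.0.44.0/22 (21.0.44.0 - 21.0.47.255) does not contain 21.0.15.8
Longest matching prefix is /20 -> next hop 77.248.49.248.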